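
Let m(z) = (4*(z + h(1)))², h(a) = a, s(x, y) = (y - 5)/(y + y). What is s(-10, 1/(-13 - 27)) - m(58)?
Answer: -111191/2 ≈ -55596.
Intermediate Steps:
s(x, y) = (-5 + y)/(2*y) (s(x, y) = (-5 + y)/((2*y)) = (-5 + y)*(1/(2*y)) = (-5 + y)/(2*y))
m(z) = (4 + 4*z)² (m(z) = (4*(z + 1))² = (4*(1 + z))² = (4 + 4*z)²)
s(-10, 1/(-13 - 27)) - m(58) = (-5 + 1/(-13 - 27))/(2*(1/(-13 - 27))) - 16*(1 + 58)² = (-5 + 1/(-40))/(2*(1/(-40))) - 16*59² = (-5 - 1/40)/(2*(-1/40)) - 16*3481 = (½)*(-40)*(-201/40) - 1*55696 = 201/2 - 55696 = -111191/2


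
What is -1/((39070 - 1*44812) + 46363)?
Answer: -1/40621 ≈ -2.4618e-5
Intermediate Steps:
-1/((39070 - 1*44812) + 46363) = -1/((39070 - 44812) + 46363) = -1/(-5742 + 46363) = -1/40621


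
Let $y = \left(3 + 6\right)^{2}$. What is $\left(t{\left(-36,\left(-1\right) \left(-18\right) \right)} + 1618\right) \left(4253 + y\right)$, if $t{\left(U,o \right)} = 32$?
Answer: $7151100$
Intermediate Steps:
$y = 81$ ($y = 9^{2} = 81$)
$\left(t{\left(-36,\left(-1\right) \left(-18\right) \right)} + 1618\right) \left(4253 + y\right) = \left(32 + 1618\right) \left(4253 + 81\right) = 1650 \cdot 4334 = 7151100$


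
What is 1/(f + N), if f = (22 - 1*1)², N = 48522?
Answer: 1/48963 ≈ 2.0424e-5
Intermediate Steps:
f = 441 (f = (22 - 1)² = 21² = 441)
1/(f + N) = 1/(441 + 48522) = 1/48963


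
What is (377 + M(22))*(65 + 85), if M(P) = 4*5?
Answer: 59550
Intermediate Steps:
M(P) = 20
(377 + M(22))*(65 + 85) = (377 + 20)*(65 + 85) = 397*150 = 59550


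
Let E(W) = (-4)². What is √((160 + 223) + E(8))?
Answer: √399 ≈ 19.975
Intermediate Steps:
E(W) = 16
√((160 + 223) + E(8)) = √((160 + 223) + 16) = √(383 + 16) = √399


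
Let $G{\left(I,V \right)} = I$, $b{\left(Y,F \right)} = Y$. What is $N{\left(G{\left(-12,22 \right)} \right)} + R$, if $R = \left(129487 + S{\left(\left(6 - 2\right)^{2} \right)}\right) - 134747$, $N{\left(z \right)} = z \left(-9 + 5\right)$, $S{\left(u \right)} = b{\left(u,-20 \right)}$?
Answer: $-5196$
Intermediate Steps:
$S{\left(u \right)} = u$
$N{\left(z \right)} = - 4 z$ ($N{\left(z \right)} = z \left(-4\right) = - 4 z$)
$R = -5244$ ($R = \left(129487 + \left(6 - 2\right)^{2}\right) - 134747 = \left(129487 + 4^{2}\right) - 134747 = \left(129487 + 16\right) - 134747 = 129503 - 134747 = -5244$)
$N{\left(G{\left(-12,22 \right)} \right)} + R = \left(-4\right) \left(-12\right) - 5244 = 48 - 5244 = -5196$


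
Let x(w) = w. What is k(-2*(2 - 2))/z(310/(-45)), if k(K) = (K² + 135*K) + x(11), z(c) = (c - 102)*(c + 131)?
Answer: -891/1094660 ≈ -0.00081395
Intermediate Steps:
z(c) = (-102 + c)*(131 + c)
k(K) = 11 + K² + 135*K (k(K) = (K² + 135*K) + 11 = 11 + K² + 135*K)
k(-2*(2 - 2))/z(310/(-45)) = (11 + (-2*(2 - 2))² + 135*(-2*(2 - 2)))/(-13362 + (310/(-45))² + 29*(310/(-45))) = (11 + (-2*0)² + 135*(-2*0))/(-13362 + (310*(-1/45))² + 29*(310*(-1/45))) = (11 + 0² + 135*0)/(-13362 + (-62/9)² + 29*(-62/9)) = (11 + 0 + 0)/(-13362 + 3844/81 - 1798/9) = 11/(-1094660/81) = 11*(-81/1094660) = -891/1094660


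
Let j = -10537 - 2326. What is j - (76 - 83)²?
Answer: -12912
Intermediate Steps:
j = -12863
j - (76 - 83)² = -12863 - (76 - 83)² = -12863 - 1*(-7)² = -12863 - 1*49 = -12863 - 49 = -12912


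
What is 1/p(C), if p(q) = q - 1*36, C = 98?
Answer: 1/62 ≈ 0.016129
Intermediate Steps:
p(q) = -36 + q (p(q) = q - 36 = -36 + q)
1/p(C) = 1/(-36 + 98) = 1/62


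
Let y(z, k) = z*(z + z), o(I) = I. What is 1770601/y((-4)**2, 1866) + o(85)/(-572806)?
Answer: 507105416443/146638336 ≈ 3458.2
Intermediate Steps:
y(z, k) = 2*z**2 (y(z, k) = z*(2*z) = 2*z**2)
1770601/y((-4)**2, 1866) + o(85)/(-572806) = 1770601/((2*((-4)**2)**2)) + 85/(-572806) = 1770601/((2*16**2)) + 85*(-1/572806) = 1770601/((2*256)) - 85/572806 = 1770601/512 - 85/572806 = 507105416443/146638336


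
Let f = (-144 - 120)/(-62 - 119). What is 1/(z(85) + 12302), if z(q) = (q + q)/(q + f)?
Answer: 15649/192544768 ≈ 8.1275e-5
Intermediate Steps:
f = 264/181 (f = -264/(-181) = -264*(-1/181) = 264/181 ≈ 1.4586)
z(q) = 2*q/(264/181 + q) (z(q) = (q + q)/(q + 264/181) = (2*q)/(264/181 + q) = 2*q/(264/181 + q))
1/(z(85) + 12302) = 1/(362*85/(264 + 181*85) + 12302) = 1/(362*85/(264 + 15385) + 12302) = 1/(362*85/15649 + 12302) = 1/(362*85*(1/15649) + 12302) = 1/(30770/15649 + 12302) = 1/(192544768/15649) = 15649/192544768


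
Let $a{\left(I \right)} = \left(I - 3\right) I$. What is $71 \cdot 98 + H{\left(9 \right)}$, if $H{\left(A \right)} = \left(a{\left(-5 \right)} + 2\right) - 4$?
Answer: $6996$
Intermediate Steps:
$a{\left(I \right)} = I \left(-3 + I\right)$ ($a{\left(I \right)} = \left(-3 + I\right) I = I \left(-3 + I\right)$)
$H{\left(A \right)} = 38$ ($H{\left(A \right)} = \left(- 5 \left(-3 - 5\right) + 2\right) - 4 = \left(\left(-5\right) \left(-8\right) + 2\right) - 4 = \left(40 + 2\right) - 4 = 42 - 4 = 38$)
$71 \cdot 98 + H{\left(9 \right)} = 71 \cdot 98 + 38 = 6958 + 38 = 6996$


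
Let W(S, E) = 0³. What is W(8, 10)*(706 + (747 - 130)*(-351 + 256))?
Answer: 0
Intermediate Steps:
W(S, E) = 0
W(8, 10)*(706 + (747 - 130)*(-351 + 256)) = 0*(706 + (747 - 130)*(-351 + 256)) = 0*(706 + 617*(-95)) = 0*(706 - 58615) = 0*(-57909) = 0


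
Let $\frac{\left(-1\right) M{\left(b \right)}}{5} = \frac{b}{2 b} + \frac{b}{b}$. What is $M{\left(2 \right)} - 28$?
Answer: $- \frac{71}{2} \approx -35.5$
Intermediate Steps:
$M{\left(b \right)} = - \frac{15}{2}$ ($M{\left(b \right)} = - 5 \left(\frac{b}{2 b} + \frac{b}{b}\right) = - 5 \left(b \frac{1}{2 b} + 1\right) = - 5 \left(\frac{1}{2} + 1\right) = \left(-5\right) \frac{3}{2} = - \frac{15}{2}$)
$M{\left(2 \right)} - 28 = - \frac{15}{2} - 28 = - \frac{71}{2}$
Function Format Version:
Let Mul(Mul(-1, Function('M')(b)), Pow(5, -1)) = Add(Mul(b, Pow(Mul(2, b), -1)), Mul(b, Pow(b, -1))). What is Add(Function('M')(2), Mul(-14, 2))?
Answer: Rational(-71, 2) ≈ -35.500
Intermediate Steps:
Function('M')(b) = Rational(-15, 2) (Function('M')(b) = Mul(-5, Add(Mul(b, Pow(Mul(2, b), -1)), Mul(b, Pow(b, -1)))) = Mul(-5, Add(Mul(b, Mul(Rational(1, 2), Pow(b, -1))), 1)) = Mul(-5, Add(Rational(1, 2), 1)) = Mul(-5, Rational(3, 2)) = Rational(-15, 2))
Add(Function('M')(2), Mul(-14, 2)) = Add(Rational(-15, 2), Mul(-14, 2)) = Add(Rational(-15, 2), -28) = Rational(-71, 2)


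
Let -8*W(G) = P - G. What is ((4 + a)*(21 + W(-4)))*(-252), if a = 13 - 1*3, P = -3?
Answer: -73647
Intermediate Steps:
W(G) = 3/8 + G/8 (W(G) = -(-3 - G)/8 = 3/8 + G/8)
a = 10 (a = 13 - 3 = 10)
((4 + a)*(21 + W(-4)))*(-252) = ((4 + 10)*(21 + (3/8 + (⅛)*(-4))))*(-252) = (14*(21 + (3/8 - ½)))*(-252) = (14*(21 - ⅛))*(-252) = (14*(167/8))*(-252) = (1169/4)*(-252) = -73647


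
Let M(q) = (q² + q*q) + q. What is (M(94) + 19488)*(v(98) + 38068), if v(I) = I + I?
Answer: 1425487056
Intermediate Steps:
M(q) = q + 2*q² (M(q) = (q² + q²) + q = 2*q² + q = q + 2*q²)
v(I) = 2*I
(M(94) + 19488)*(v(98) + 38068) = (94*(1 + 2*94) + 19488)*(2*98 + 38068) = (94*(1 + 188) + 19488)*(196 + 38068) = (94*189 + 19488)*38264 = (17766 + 19488)*38264 = 37254*38264 = 1425487056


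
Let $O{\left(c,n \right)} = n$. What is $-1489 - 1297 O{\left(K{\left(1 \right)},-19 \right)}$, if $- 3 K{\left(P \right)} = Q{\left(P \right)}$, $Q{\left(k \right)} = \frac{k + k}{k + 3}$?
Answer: $23154$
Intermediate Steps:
$Q{\left(k \right)} = \frac{2 k}{3 + k}$
$K{\left(P \right)} = - \frac{2 P}{3 \left(3 + P\right)}$ ($K{\left(P \right)} = - \frac{2 P \frac{1}{3 + P}}{3} = - \frac{2 P}{3 \left(3 + P\right)}$)
$-1489 - 1297 O{\left(K{\left(1 \right)},-19 \right)} = -1489 - -24643 = -1489 + 24643 = 23154$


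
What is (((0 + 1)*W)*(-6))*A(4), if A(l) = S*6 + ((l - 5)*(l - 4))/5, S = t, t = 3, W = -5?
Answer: 540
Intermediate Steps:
S = 3
A(l) = 18 + (-5 + l)*(-4 + l)/5 (A(l) = 3*6 + ((l - 5)*(l - 4))/5 = 18 + ((-5 + l)*(-4 + l))*(⅕) = 18 + (-5 + l)*(-4 + l)/5)
(((0 + 1)*W)*(-6))*A(4) = (((0 + 1)*(-5))*(-6))*(22 - 9/5*4 + (⅕)*4²) = ((1*(-5))*(-6))*(22 - 36/5 + (⅕)*16) = (-5*(-6))*(22 - 36/5 + 16/5) = 30*18 = 540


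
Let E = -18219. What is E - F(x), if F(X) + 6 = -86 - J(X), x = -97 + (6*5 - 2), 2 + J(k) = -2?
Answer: -18131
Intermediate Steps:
J(k) = -4 (J(k) = -2 - 2 = -4)
x = -69 (x = -97 + (30 - 2) = -97 + 28 = -69)
F(X) = -88 (F(X) = -6 + (-86 - 1*(-4)) = -6 + (-86 + 4) = -6 - 82 = -88)
E - F(x) = -18219 - 1*(-88) = -18219 + 88 = -18131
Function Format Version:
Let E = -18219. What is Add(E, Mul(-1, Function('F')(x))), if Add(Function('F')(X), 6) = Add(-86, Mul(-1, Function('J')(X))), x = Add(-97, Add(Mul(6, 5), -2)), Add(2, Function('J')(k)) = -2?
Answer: -18131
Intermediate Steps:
Function('J')(k) = -4 (Function('J')(k) = Add(-2, -2) = -4)
x = -69 (x = Add(-97, Add(30, -2)) = Add(-97, 28) = -69)
Function('F')(X) = -88 (Function('F')(X) = Add(-6, Add(-86, Mul(-1, -4))) = Add(-6, Add(-86, 4)) = Add(-6, -82) = -88)
Add(E, Mul(-1, Function('F')(x))) = Add(-18219, Mul(-1, -88)) = Add(-18219, 88) = -18131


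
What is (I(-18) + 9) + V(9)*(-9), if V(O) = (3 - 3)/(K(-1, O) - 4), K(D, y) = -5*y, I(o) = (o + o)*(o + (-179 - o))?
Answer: 6453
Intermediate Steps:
I(o) = -358*o (I(o) = (2*o)*(-179) = -358*o)
V(O) = 0 (V(O) = (3 - 3)/(-5*O - 4) = 0/(-4 - 5*O) = 0)
(I(-18) + 9) + V(9)*(-9) = (-358*(-18) + 9) + 0*(-9) = (6444 + 9) + 0 = 6453 + 0 = 6453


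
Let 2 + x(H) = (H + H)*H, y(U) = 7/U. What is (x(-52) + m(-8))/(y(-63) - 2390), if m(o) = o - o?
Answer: -48654/21511 ≈ -2.2618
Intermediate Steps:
m(o) = 0
x(H) = -2 + 2*H**2 (x(H) = -2 + (H + H)*H = -2 + (2*H)*H = -2 + 2*H**2)
(x(-52) + m(-8))/(y(-63) - 2390) = ((-2 + 2*(-52)**2) + 0)/(7/(-63) - 2390) = ((-2 + 2*2704) + 0)/(7*(-1/63) - 2390) = ((-2 + 5408) + 0)/(-1/9 - 2390) = (5406 + 0)/(-21511/9) = 5406*(-9/21511) = -48654/21511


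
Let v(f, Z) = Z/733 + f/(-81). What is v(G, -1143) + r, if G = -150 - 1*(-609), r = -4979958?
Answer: -10950943532/2199 ≈ -4.9800e+6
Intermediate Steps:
G = 459 (G = -150 + 609 = 459)
v(f, Z) = -f/81 + Z/733 (v(f, Z) = Z*(1/733) + f*(-1/81) = Z/733 - f/81 = -f/81 + Z/733)
v(G, -1143) + r = (-1/81*459 + (1/733)*(-1143)) - 4979958 = (-17/3 - 1143/733) - 4979958 = -15890/2199 - 4979958 = -10950943532/2199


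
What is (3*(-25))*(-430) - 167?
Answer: 32083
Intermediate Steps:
(3*(-25))*(-430) - 167 = -75*(-430) - 167 = 32250 - 167 = 32083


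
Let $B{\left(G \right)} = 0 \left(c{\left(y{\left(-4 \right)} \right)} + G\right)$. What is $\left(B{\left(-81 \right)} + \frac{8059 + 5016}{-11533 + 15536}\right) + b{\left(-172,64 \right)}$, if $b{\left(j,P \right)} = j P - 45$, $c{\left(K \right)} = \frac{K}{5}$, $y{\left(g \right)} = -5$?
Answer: $- \frac{44232084}{4003} \approx -11050.0$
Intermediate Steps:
$c{\left(K \right)} = \frac{K}{5}$ ($c{\left(K \right)} = K \frac{1}{5} = \frac{K}{5}$)
$B{\left(G \right)} = 0$ ($B{\left(G \right)} = 0 \left(\frac{1}{5} \left(-5\right) + G\right) = 0 \left(-1 + G\right) = 0$)
$b{\left(j,P \right)} = -45 + P j$ ($b{\left(j,P \right)} = P j - 45 = -45 + P j$)
$\left(B{\left(-81 \right)} + \frac{8059 + 5016}{-11533 + 15536}\right) + b{\left(-172,64 \right)} = \left(0 + \frac{8059 + 5016}{-11533 + 15536}\right) + \left(-45 + 64 \left(-172\right)\right) = \left(0 + \frac{13075}{4003}\right) - 11053 = \frac{13075}{4003} - 11053 = - \frac{44232084}{4003}$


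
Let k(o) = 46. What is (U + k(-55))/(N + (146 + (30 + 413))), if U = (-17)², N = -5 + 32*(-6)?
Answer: 335/392 ≈ 0.85459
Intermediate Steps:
N = -197 (N = -5 - 192 = -197)
U = 289
(U + k(-55))/(N + (146 + (30 + 413))) = (289 + 46)/(-197 + (146 + (30 + 413))) = 335/(-197 + (146 + 443)) = 335/(-197 + 589) = 335/392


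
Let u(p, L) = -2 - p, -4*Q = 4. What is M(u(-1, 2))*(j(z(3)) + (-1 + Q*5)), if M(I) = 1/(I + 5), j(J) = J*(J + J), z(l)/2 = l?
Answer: 33/2 ≈ 16.500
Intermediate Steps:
z(l) = 2*l
Q = -1 (Q = -¼*4 = -1)
j(J) = 2*J² (j(J) = J*(2*J) = 2*J²)
M(I) = 1/(5 + I)
M(u(-1, 2))*(j(z(3)) + (-1 + Q*5)) = (2*(2*3)² + (-1 - 1*5))/(5 + (-2 - 1*(-1))) = (2*6² + (-1 - 5))/(5 + (-2 + 1)) = (2*36 - 6)/(5 - 1) = (72 - 6)/4 = (¼)*66 = 33/2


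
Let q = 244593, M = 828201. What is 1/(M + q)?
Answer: 1/1072794 ≈ 9.3215e-7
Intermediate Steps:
1/(M + q) = 1/(828201 + 244593) = 1/1072794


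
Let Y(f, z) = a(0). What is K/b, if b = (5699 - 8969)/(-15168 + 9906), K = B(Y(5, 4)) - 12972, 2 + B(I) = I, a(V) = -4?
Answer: -11381706/545 ≈ -20884.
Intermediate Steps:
Y(f, z) = -4
B(I) = -2 + I
K = -12978 (K = (-2 - 4) - 12972 = -6 - 12972 = -12978)
b = 545/877 (b = -3270/(-5262) = -3270*(-1/5262) = 545/877 ≈ 0.62144)
K/b = -12978/545/877 = -12978*877/545 = -11381706/545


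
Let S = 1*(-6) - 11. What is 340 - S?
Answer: 357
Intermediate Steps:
S = -17 (S = -6 - 11 = -17)
340 - S = 340 - 1*(-17) = 340 + 17 = 357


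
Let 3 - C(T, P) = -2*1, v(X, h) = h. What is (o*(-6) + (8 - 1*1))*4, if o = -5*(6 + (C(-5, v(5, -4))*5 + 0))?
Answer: 3748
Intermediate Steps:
C(T, P) = 5 (C(T, P) = 3 - (-2) = 3 - 1*(-2) = 3 + 2 = 5)
o = -155 (o = -5*(6 + (5*5 + 0)) = -5*(6 + (25 + 0)) = -5*(6 + 25) = -5*31 = -155)
(o*(-6) + (8 - 1*1))*4 = (-155*(-6) + (8 - 1*1))*4 = (930 + (8 - 1))*4 = (930 + 7)*4 = 937*4 = 3748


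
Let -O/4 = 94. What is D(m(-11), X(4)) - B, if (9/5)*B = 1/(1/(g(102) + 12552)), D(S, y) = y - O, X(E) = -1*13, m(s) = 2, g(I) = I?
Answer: -6667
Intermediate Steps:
O = -376 (O = -4*94 = -376)
X(E) = -13
D(S, y) = 376 + y (D(S, y) = y - 1*(-376) = y + 376 = 376 + y)
B = 7030 (B = 5/(9*(1/(102 + 12552))) = 5/(9*(1/12654)) = (5/9)*12654 = 7030)
D(m(-11), X(4)) - B = (376 - 13) - 1*7030 = 363 - 7030 = -6667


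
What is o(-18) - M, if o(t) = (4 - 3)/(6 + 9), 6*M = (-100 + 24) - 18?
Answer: 236/15 ≈ 15.733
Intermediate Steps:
M = -47/3 (M = ((-100 + 24) - 18)/6 = (-76 - 18)/6 = (1/6)*(-94) = -47/3 ≈ -15.667)
o(t) = 1/15
o(-18) - M = 1/15 - 1*(-47/3) = 1/15 + 47/3 = 236/15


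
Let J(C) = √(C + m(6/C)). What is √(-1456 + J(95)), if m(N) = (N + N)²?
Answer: √(-13140400 + 95*√857519)/95 ≈ 38.03*I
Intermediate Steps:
m(N) = 4*N² (m(N) = (2*N)² = 4*N²)
J(C) = √(C + 144/C²) (J(C) = √(C + 4*(6/C)²) = √(C + 4*(36/C²)) = √(C + 144/C²))
√(-1456 + J(95)) = √(-1456 + √(95 + 144/95²)) = √(-1456 + √(95 + 144*(1/9025))) = √(-1456 + √(95 + 144/9025)) = √(-1456 + √(857519/9025)) = √(-1456 + √857519/95)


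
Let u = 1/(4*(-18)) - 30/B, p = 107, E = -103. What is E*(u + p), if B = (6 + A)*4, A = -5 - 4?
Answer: -811949/72 ≈ -11277.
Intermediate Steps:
A = -9
B = -12 (B = (6 - 9)*4 = -3*4 = -12)
u = 179/72 (u = 1/(4*(-18)) - 30/(-12) = (¼)*(-1/18) - 30*(-1/12) = -1/72 + 5/2 = 179/72 ≈ 2.4861)
E*(u + p) = -103*(179/72 + 107) = -103*7883/72 = -811949/72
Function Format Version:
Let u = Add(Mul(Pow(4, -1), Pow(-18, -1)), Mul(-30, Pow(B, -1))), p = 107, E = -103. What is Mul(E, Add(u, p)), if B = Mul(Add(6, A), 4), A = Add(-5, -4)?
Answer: Rational(-811949, 72) ≈ -11277.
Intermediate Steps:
A = -9
B = -12 (B = Mul(Add(6, -9), 4) = Mul(-3, 4) = -12)
u = Rational(179, 72) (u = Add(Mul(Pow(4, -1), Pow(-18, -1)), Mul(-30, Pow(-12, -1))) = Add(Mul(Rational(1, 4), Rational(-1, 18)), Mul(-30, Rational(-1, 12))) = Add(Rational(-1, 72), Rational(5, 2)) = Rational(179, 72) ≈ 2.4861)
Mul(E, Add(u, p)) = Mul(-103, Add(Rational(179, 72), 107)) = Mul(-103, Rational(7883, 72)) = Rational(-811949, 72)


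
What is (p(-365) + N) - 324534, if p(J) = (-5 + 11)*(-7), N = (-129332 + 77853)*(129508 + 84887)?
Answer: -11037164781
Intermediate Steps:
N = -11036840205 (N = -51479*214395 = -11036840205)
p(J) = -42 (p(J) = 6*(-7) = -42)
(p(-365) + N) - 324534 = (-42 - 11036840205) - 324534 = -11036840247 - 324534 = -11037164781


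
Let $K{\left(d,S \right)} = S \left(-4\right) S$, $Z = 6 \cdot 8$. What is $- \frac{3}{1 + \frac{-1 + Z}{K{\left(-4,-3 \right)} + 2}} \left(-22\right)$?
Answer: $- \frac{2244}{13} \approx -172.62$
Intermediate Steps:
$Z = 48$
$K{\left(d,S \right)} = - 4 S^{2}$ ($K{\left(d,S \right)} = - 4 S S = - 4 S^{2}$)
$- \frac{3}{1 + \frac{-1 + Z}{K{\left(-4,-3 \right)} + 2}} \left(-22\right) = - \frac{3}{1 + \frac{-1 + 48}{- 4 \left(-3\right)^{2} + 2}} \left(-22\right) = - \frac{3}{1 + \frac{47}{\left(-4\right) 9 + 2}} \left(-22\right) = - \frac{3}{1 + \frac{47}{-36 + 2}} \left(-22\right) = - \frac{3}{1 + \frac{47}{-34}} \left(-22\right) = - \frac{3}{1 + 47 \left(- \frac{1}{34}\right)} \left(-22\right) = - \frac{3}{1 - \frac{47}{34}} \left(-22\right) = - \frac{3}{- \frac{13}{34}} \left(-22\right) = \left(-3\right) \left(- \frac{34}{13}\right) \left(-22\right) = \frac{102}{13} \left(-22\right) = - \frac{2244}{13}$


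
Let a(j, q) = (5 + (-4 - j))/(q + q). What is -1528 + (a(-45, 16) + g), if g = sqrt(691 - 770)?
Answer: -24425/16 + I*sqrt(79) ≈ -1526.6 + 8.8882*I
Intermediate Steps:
g = I*sqrt(79) (g = sqrt(-79) = I*sqrt(79) ≈ 8.8882*I)
a(j, q) = (1 - j)/(2*q) (a(j, q) = (1 - j)/((2*q)) = (1 - j)*(1/(2*q)) = (1 - j)/(2*q))
-1528 + (a(-45, 16) + g) = -1528 + ((1/2)*(1 - 1*(-45))/16 + I*sqrt(79)) = -1528 + ((1/2)*(1/16)*(1 + 45) + I*sqrt(79)) = -1528 + ((1/2)*(1/16)*46 + I*sqrt(79)) = -1528 + (23/16 + I*sqrt(79)) = -24425/16 + I*sqrt(79)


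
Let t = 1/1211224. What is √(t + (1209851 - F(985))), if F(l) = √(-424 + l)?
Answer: √(443732084280255750 - 366765894544*√561)/605612 ≈ 1099.9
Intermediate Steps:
t = 1/1211224 ≈ 8.2561e-7
√(t + (1209851 - F(985))) = √(1/1211224 + (1209851 - √(-424 + 985))) = √(1/1211224 + (1209851 - √561)) = √(1465400567625/1211224 - √561)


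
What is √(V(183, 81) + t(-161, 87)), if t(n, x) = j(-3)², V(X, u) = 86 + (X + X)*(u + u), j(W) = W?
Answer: √59387 ≈ 243.69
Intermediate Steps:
V(X, u) = 86 + 4*X*u (V(X, u) = 86 + (2*X)*(2*u) = 86 + 4*X*u)
t(n, x) = 9 (t(n, x) = (-3)² = 9)
√(V(183, 81) + t(-161, 87)) = √((86 + 4*183*81) + 9) = √((86 + 59292) + 9) = √(59378 + 9) = √59387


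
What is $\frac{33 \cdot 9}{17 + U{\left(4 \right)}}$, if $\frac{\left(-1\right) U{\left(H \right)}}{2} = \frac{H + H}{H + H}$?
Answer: $\frac{99}{5} \approx 19.8$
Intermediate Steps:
$U{\left(H \right)} = -2$ ($U{\left(H \right)} = - 2 \frac{H + H}{H + H} = - 2 \frac{2 H}{2 H} = - 2 \cdot 2 H \frac{1}{2 H} = \left(-2\right) 1 = -2$)
$\frac{33 \cdot 9}{17 + U{\left(4 \right)}} = \frac{33 \cdot 9}{17 - 2} = \frac{297}{15} = 297 \cdot \frac{1}{15} = \frac{99}{5}$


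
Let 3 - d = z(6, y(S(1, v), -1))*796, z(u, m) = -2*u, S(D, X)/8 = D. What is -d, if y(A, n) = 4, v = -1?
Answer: -9555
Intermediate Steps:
S(D, X) = 8*D
d = 9555 (d = 3 - (-2*6)*796 = 3 - (-12)*796 = 3 - 1*(-9552) = 3 + 9552 = 9555)
-d = -1*9555 = -9555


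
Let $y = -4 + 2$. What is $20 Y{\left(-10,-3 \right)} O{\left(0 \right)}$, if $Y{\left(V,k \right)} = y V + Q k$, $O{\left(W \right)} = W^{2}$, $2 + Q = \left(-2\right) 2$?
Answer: $0$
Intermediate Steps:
$y = -2$
$Q = -6$ ($Q = -2 - 4 = -6$)
$Y{\left(V,k \right)} = - 6 k - 2 V$ ($Y{\left(V,k \right)} = - 2 V - 6 k = - 6 k - 2 V$)
$20 Y{\left(-10,-3 \right)} O{\left(0 \right)} = 20 \left(\left(-6\right) \left(-3\right) - -20\right) 0^{2} = 20 \left(18 + 20\right) 0 = 20 \cdot 38 \cdot 0 = 760 \cdot 0 = 0$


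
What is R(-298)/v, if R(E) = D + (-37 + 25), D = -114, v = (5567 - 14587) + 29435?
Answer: -42/6805 ≈ -0.0061719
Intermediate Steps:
v = 20415 (v = -9020 + 29435 = 20415)
R(E) = -126 (R(E) = -114 + (-37 + 25) = -114 - 12 = -126)
R(-298)/v = -126/20415 = -126*1/20415 = -42/6805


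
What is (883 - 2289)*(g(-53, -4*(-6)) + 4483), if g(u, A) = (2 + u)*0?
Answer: -6303098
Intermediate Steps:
g(u, A) = 0
(883 - 2289)*(g(-53, -4*(-6)) + 4483) = (883 - 2289)*(0 + 4483) = -1406*4483 = -6303098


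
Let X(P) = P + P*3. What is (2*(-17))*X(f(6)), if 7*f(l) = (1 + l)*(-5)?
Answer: 680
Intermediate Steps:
f(l) = -5/7 - 5*l/7 (f(l) = ((1 + l)*(-5))/7 = (-5 - 5*l)/7 = -5/7 - 5*l/7)
X(P) = 4*P (X(P) = P + 3*P = 4*P)
(2*(-17))*X(f(6)) = (2*(-17))*(4*(-5/7 - 5/7*6)) = -136*(-5/7 - 30/7) = -136*(-5) = -34*(-20) = 680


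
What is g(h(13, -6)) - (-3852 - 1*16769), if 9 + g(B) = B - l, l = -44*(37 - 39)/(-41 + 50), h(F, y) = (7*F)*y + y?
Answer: 180452/9 ≈ 20050.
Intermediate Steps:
h(F, y) = y + 7*F*y (h(F, y) = 7*F*y + y = y + 7*F*y)
l = 88/9 (l = -44/(9/(-2)) = -44/(9*(-½)) = -44/(-9/2) = -44*(-2/9) = 88/9 ≈ 9.7778)
g(B) = -169/9 + B (g(B) = -9 + (B - 1*88/9) = -9 + (B - 88/9) = -9 + (-88/9 + B) = -169/9 + B)
g(h(13, -6)) - (-3852 - 1*16769) = (-169/9 - 6*(1 + 7*13)) - (-3852 - 1*16769) = (-169/9 - 6*(1 + 91)) - (-3852 - 16769) = (-169/9 - 6*92) - 1*(-20621) = (-169/9 - 552) + 20621 = -5137/9 + 20621 = 180452/9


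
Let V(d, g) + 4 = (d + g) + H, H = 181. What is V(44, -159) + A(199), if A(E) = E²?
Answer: 39663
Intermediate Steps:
V(d, g) = 177 + d + g (V(d, g) = -4 + ((d + g) + 181) = -4 + (181 + d + g) = 177 + d + g)
V(44, -159) + A(199) = (177 + 44 - 159) + 199² = 62 + 39601 = 39663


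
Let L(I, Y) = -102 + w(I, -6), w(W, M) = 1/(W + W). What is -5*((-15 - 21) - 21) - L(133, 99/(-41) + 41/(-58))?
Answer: 102941/266 ≈ 387.00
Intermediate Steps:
w(W, M) = 1/(2*W)
L(I, Y) = -102 + 1/(2*I)
-5*((-15 - 21) - 21) - L(133, 99/(-41) + 41/(-58)) = -5*((-15 - 21) - 21) - (-102 + (½)/133) = -5*(-36 - 21) - (-102 + (½)*(1/133)) = -5*(-57) - (-102 + 1/266) = 285 - 1*(-27131/266) = 285 + 27131/266 = 102941/266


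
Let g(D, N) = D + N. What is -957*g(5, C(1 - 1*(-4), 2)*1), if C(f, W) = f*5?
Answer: -28710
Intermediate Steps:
C(f, W) = 5*f
-957*g(5, C(1 - 1*(-4), 2)*1) = -957*(5 + (5*(1 - 1*(-4)))*1) = -957*(5 + (5*(1 + 4))*1) = -957*(5 + (5*5)*1) = -957*(5 + 25*1) = -957*(5 + 25) = -957*30 = -28710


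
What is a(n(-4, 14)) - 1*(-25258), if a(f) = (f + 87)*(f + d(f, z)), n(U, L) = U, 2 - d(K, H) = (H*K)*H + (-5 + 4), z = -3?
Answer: 28163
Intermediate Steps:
d(K, H) = 3 - K*H² (d(K, H) = 2 - ((H*K)*H + (-5 + 4)) = 2 - (K*H² - 1) = 2 - (-1 + K*H²) = 2 + (1 - K*H²) = 3 - K*H²)
a(f) = (3 - 8*f)*(87 + f) (a(f) = (f + 87)*(f + (3 - 1*f*(-3)²)) = (87 + f)*(f + (3 - 1*f*9)) = (87 + f)*(f + (3 - 9*f)) = (87 + f)*(3 - 8*f) = (3 - 8*f)*(87 + f))
a(n(-4, 14)) - 1*(-25258) = (261 - 693*(-4) - 8*(-4)²) - 1*(-25258) = (261 + 2772 - 8*16) + 25258 = (261 + 2772 - 128) + 25258 = 2905 + 25258 = 28163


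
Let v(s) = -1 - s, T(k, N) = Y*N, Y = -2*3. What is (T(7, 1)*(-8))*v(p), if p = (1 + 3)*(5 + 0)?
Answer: -1008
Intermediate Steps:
Y = -6
T(k, N) = -6*N
p = 20 (p = 4*5 = 20)
(T(7, 1)*(-8))*v(p) = (-6*1*(-8))*(-1 - 1*20) = (-6*(-8))*(-1 - 20) = 48*(-21) = -1008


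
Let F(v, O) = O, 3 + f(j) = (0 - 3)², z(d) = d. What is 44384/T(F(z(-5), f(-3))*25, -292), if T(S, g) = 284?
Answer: 11096/71 ≈ 156.28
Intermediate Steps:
f(j) = 6 (f(j) = -3 + (0 - 3)² = -3 + (-3)² = -3 + 9 = 6)
44384/T(F(z(-5), f(-3))*25, -292) = 44384/284 = 44384*(1/284) = 11096/71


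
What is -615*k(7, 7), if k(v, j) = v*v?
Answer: -30135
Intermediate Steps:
k(v, j) = v**2
-615*k(7, 7) = -615*7**2 = -615*49 = -30135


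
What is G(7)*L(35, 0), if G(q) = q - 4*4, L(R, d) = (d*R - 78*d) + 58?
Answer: -522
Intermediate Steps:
L(R, d) = 58 - 78*d + R*d (L(R, d) = (R*d - 78*d) + 58 = (-78*d + R*d) + 58 = 58 - 78*d + R*d)
G(q) = -16 + q (G(q) = q - 16 = -16 + q)
G(7)*L(35, 0) = (-16 + 7)*(58 - 78*0 + 35*0) = -9*(58 + 0 + 0) = -9*58 = -522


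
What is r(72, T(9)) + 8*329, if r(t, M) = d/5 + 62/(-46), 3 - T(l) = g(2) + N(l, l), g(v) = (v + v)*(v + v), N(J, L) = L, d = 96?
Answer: 304733/115 ≈ 2649.9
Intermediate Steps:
g(v) = 4*v² (g(v) = (2*v)*(2*v) = 4*v²)
T(l) = -13 - l (T(l) = 3 - (4*2² + l) = 3 - (4*4 + l) = 3 - (16 + l) = 3 + (-16 - l) = -13 - l)
r(t, M) = 2053/115 (r(t, M) = 96/5 + 62/(-46) = 96*(⅕) + 62*(-1/46) = 96/5 - 31/23 = 2053/115)
r(72, T(9)) + 8*329 = 2053/115 + 8*329 = 2053/115 + 2632 = 304733/115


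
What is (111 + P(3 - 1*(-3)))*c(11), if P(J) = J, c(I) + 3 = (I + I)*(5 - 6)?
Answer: -2925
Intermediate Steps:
c(I) = -3 - 2*I (c(I) = -3 + (I + I)*(5 - 6) = -3 + (2*I)*(-1) = -3 - 2*I)
(111 + P(3 - 1*(-3)))*c(11) = (111 + (3 - 1*(-3)))*(-3 - 2*11) = (111 + (3 + 3))*(-3 - 22) = (111 + 6)*(-25) = 117*(-25) = -2925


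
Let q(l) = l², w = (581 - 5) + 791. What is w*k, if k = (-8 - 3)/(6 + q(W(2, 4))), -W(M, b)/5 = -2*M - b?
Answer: -1367/146 ≈ -9.3630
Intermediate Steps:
W(M, b) = 5*b + 10*M (W(M, b) = -5*(-2*M - b) = -5*(-b - 2*M) = 5*b + 10*M)
w = 1367 (w = 576 + 791 = 1367)
k = -1/146 (k = (-8 - 3)/(6 + (5*4 + 10*2)²) = -11/(6 + (20 + 20)²) = -11/(6 + 40²) = -11/(6 + 1600) = -11/1606 = -11*1/1606 = -1/146 ≈ -0.0068493)
w*k = 1367*(-1/146) = -1367/146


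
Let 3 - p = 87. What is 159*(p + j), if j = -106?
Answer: -30210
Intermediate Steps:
p = -84 (p = 3 - 1*87 = 3 - 87 = -84)
159*(p + j) = 159*(-84 - 106) = 159*(-190) = -30210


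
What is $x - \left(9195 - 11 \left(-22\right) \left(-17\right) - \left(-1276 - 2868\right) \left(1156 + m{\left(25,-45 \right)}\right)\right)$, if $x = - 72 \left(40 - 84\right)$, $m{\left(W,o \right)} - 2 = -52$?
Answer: $-4585177$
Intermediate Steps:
$m{\left(W,o \right)} = -50$ ($m{\left(W,o \right)} = 2 - 52 = -50$)
$x = 3168$ ($x = \left(-72\right) \left(-44\right) = 3168$)
$x - \left(9195 - 11 \left(-22\right) \left(-17\right) - \left(-1276 - 2868\right) \left(1156 + m{\left(25,-45 \right)}\right)\right) = 3168 - \left(9195 - 11 \left(-22\right) \left(-17\right) - \left(-1276 - 2868\right) \left(1156 - 50\right)\right) = 3168 - 4588345 = -4585177$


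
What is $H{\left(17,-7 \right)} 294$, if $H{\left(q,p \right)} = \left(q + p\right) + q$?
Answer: $7938$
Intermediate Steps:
$H{\left(q,p \right)} = p + 2 q$ ($H{\left(q,p \right)} = \left(p + q\right) + q = p + 2 q$)
$H{\left(17,-7 \right)} 294 = \left(-7 + 2 \cdot 17\right) 294 = \left(-7 + 34\right) 294 = 27 \cdot 294 = 7938$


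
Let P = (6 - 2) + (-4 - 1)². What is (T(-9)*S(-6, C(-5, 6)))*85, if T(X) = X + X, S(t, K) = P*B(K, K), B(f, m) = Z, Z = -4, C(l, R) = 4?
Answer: 177480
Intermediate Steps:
B(f, m) = -4
P = 29 (P = 4 + (-5)² = 4 + 25 = 29)
S(t, K) = -116 (S(t, K) = 29*(-4) = -116)
T(X) = 2*X
(T(-9)*S(-6, C(-5, 6)))*85 = ((2*(-9))*(-116))*85 = -18*(-116)*85 = 2088*85 = 177480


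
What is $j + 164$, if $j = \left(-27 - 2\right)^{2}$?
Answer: $1005$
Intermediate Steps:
$j = 841$ ($j = \left(-29\right)^{2} = 841$)
$j + 164 = 841 + 164 = 1005$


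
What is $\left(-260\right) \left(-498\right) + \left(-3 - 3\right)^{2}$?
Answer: $129516$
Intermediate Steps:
$\left(-260\right) \left(-498\right) + \left(-3 - 3\right)^{2} = 129480 + \left(-6\right)^{2} = 129480 + 36 = 129516$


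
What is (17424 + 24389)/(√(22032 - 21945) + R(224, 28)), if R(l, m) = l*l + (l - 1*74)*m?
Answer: 2273623688/2956749289 - 41813*√87/2956749289 ≈ 0.76883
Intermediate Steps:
R(l, m) = l² + m*(-74 + l) (R(l, m) = l² + (l - 74)*m = l² + (-74 + l)*m = l² + m*(-74 + l))
(17424 + 24389)/(√(22032 - 21945) + R(224, 28)) = (17424 + 24389)/(√(22032 - 21945) + (224² - 74*28 + 224*28)) = 41813/(√87 + (50176 - 2072 + 6272)) = 41813/(√87 + 54376) = 41813/(54376 + √87)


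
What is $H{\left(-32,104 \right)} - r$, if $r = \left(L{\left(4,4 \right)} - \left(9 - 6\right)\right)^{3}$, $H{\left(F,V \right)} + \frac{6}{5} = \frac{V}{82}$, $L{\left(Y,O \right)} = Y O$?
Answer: $- \frac{450371}{205} \approx -2196.9$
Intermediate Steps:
$L{\left(Y,O \right)} = O Y$
$H{\left(F,V \right)} = - \frac{6}{5} + \frac{V}{82}$
$r = 2197$ ($r = \left(4 \cdot 4 - \left(9 - 6\right)\right)^{3} = \left(16 - 3\right)^{3} = 13^{3} = 2197$)
$H{\left(-32,104 \right)} - r = \left(- \frac{6}{5} + \frac{1}{82} \cdot 104\right) - 2197 = \left(- \frac{6}{5} + \frac{52}{41}\right) - 2197 = \frac{14}{205} - 2197 = - \frac{450371}{205}$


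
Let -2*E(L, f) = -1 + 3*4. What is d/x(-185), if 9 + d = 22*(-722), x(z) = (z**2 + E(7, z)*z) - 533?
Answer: -31786/69419 ≈ -0.45789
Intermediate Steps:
E(L, f) = -11/2 (E(L, f) = -(-1 + 3*4)/2 = -(-1 + 12)/2 = -1/2*11 = -11/2)
x(z) = -533 + z**2 - 11*z/2 (x(z) = (z**2 - 11*z/2) - 533 = -533 + z**2 - 11*z/2)
d = -15893 (d = -9 + 22*(-722) = -9 - 15884 = -15893)
d/x(-185) = -15893/(-533 + (-185)**2 - 11/2*(-185)) = -15893/(-533 + 34225 + 2035/2) = -15893/69419/2 = -15893*2/69419 = -31786/69419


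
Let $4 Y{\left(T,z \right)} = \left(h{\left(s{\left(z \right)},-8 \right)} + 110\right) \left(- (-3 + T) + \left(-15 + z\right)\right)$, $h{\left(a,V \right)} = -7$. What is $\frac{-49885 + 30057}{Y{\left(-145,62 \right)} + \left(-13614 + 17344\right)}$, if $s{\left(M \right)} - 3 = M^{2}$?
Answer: $- \frac{79312}{35005} \approx -2.2657$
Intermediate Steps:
$s{\left(M \right)} = 3 + M^{2}$
$Y{\left(T,z \right)} = -309 - \frac{103 T}{4} + \frac{103 z}{4}$ ($Y{\left(T,z \right)} = \frac{\left(-7 + 110\right) \left(- (-3 + T) + \left(-15 + z\right)\right)}{4} = \frac{103 \left(\left(3 - T\right) + \left(-15 + z\right)\right)}{4} = \frac{103 \left(-12 + z - T\right)}{4} = \frac{-1236 - 103 T + 103 z}{4} = -309 - \frac{103 T}{4} + \frac{103 z}{4}$)
$\frac{-49885 + 30057}{Y{\left(-145,62 \right)} + \left(-13614 + 17344\right)} = \frac{-49885 + 30057}{\left(-309 - - \frac{14935}{4} + \frac{103}{4} \cdot 62\right) + \left(-13614 + 17344\right)} = - \frac{19828}{\left(-309 + \frac{14935}{4} + \frac{3193}{2}\right) + 3730} = - \frac{19828}{\frac{20085}{4} + 3730} = - \frac{19828}{\frac{35005}{4}} = \left(-19828\right) \frac{4}{35005} = - \frac{79312}{35005}$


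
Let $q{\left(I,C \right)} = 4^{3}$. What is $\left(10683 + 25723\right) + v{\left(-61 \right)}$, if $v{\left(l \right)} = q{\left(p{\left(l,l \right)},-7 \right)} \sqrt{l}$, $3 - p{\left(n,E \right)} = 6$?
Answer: $36406 + 64 i \sqrt{61} \approx 36406.0 + 499.86 i$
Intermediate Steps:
$p{\left(n,E \right)} = -3$ ($p{\left(n,E \right)} = 3 - 6 = -3$)
$q{\left(I,C \right)} = 64$
$v{\left(l \right)} = 64 \sqrt{l}$
$\left(10683 + 25723\right) + v{\left(-61 \right)} = \left(10683 + 25723\right) + 64 \sqrt{-61} = 36406 + 64 i \sqrt{61}$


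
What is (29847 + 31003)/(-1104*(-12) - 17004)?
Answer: -30425/1878 ≈ -16.201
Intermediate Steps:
(29847 + 31003)/(-1104*(-12) - 17004) = 60850/(13248 - 17004) = 60850/(-3756) = 60850*(-1/3756) = -30425/1878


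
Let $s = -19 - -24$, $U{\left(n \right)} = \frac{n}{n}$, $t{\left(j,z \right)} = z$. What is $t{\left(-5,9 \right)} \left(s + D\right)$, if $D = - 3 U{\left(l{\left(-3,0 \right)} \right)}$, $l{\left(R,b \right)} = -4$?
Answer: $18$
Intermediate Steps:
$U{\left(n \right)} = 1$
$D = -3$ ($D = \left(-3\right) 1 = -3$)
$s = 5$ ($s = -19 + 24 = 5$)
$t{\left(-5,9 \right)} \left(s + D\right) = 9 \left(5 - 3\right) = 9 \cdot 2 = 18$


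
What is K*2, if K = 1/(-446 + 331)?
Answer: -2/115 ≈ -0.017391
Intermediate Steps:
K = -1/115 (K = 1/(-115) = -1/115 ≈ -0.0086956)
K*2 = -1/115*2 = -2/115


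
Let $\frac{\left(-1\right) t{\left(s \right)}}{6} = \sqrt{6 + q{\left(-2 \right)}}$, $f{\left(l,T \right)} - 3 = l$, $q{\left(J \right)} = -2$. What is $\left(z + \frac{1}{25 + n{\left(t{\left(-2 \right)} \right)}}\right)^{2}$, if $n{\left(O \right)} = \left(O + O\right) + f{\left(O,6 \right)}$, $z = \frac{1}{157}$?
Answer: $\frac{22201}{1577536} \approx 0.014073$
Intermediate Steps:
$z = \frac{1}{157} \approx 0.0063694$
$f{\left(l,T \right)} = 3 + l$
$t{\left(s \right)} = -12$ ($t{\left(s \right)} = - 6 \sqrt{6 - 2} = - 6 \sqrt{4} = \left(-6\right) 2 = -12$)
$n{\left(O \right)} = 3 + 3 O$ ($n{\left(O \right)} = \left(O + O\right) + \left(3 + O\right) = 2 O + \left(3 + O\right) = 3 + 3 O$)
$\left(z + \frac{1}{25 + n{\left(t{\left(-2 \right)} \right)}}\right)^{2} = \left(\frac{1}{157} + \frac{1}{25 + \left(3 + 3 \left(-12\right)\right)}\right)^{2} = \left(\frac{1}{157} + \frac{1}{25 + \left(3 - 36\right)}\right)^{2} = \left(\frac{1}{157} + \frac{1}{25 - 33}\right)^{2} = \left(\frac{1}{157} + \frac{1}{-8}\right)^{2} = \left(\frac{1}{157} - \frac{1}{8}\right)^{2} = \left(- \frac{149}{1256}\right)^{2} = \frac{22201}{1577536}$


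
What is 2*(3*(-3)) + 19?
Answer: 1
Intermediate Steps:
2*(3*(-3)) + 19 = 2*(-9) + 19 = -18 + 19 = 1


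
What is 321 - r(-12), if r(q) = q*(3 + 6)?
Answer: 429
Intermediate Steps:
r(q) = 9*q (r(q) = q*9 = 9*q)
321 - r(-12) = 321 - 9*(-12) = 321 - 1*(-108) = 321 + 108 = 429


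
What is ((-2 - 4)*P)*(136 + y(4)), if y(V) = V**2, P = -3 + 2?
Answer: 912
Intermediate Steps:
P = -1
((-2 - 4)*P)*(136 + y(4)) = ((-2 - 4)*(-1))*(136 + 4**2) = (-6*(-1))*(136 + 16) = 6*152 = 912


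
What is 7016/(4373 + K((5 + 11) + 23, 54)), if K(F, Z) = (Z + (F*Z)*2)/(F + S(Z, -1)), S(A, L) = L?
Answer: 33326/21305 ≈ 1.5642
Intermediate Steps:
K(F, Z) = (Z + 2*F*Z)/(-1 + F) (K(F, Z) = (Z + (F*Z)*2)/(F - 1) = (Z + 2*F*Z)/(-1 + F))
7016/(4373 + K((5 + 11) + 23, 54)) = 7016/(4373 + 54*(1 + 2*((5 + 11) + 23))/(-1 + ((5 + 11) + 23))) = 7016/(4373 + 54*(1 + 2*(16 + 23))/(-1 + (16 + 23))) = 7016/(4373 + 54*(1 + 2*39)/(-1 + 39)) = 7016/(4373 + 54*(1 + 78)/38) = 7016/(4373 + 54*(1/38)*79) = 7016/(4373 + 2133/19) = 7016/(85220/19) = 7016*(19/85220) = 33326/21305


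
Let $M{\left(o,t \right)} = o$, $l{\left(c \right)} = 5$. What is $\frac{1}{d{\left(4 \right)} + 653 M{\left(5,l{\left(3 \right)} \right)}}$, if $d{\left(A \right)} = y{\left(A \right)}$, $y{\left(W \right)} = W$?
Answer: $\frac{1}{3269} \approx 0.0003059$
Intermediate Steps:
$d{\left(A \right)} = A$
$\frac{1}{d{\left(4 \right)} + 653 M{\left(5,l{\left(3 \right)} \right)}} = \frac{1}{4 + 653 \cdot 5} = \frac{1}{4 + 3265} = \frac{1}{3269}$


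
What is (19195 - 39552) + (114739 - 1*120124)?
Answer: -25742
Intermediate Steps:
(19195 - 39552) + (114739 - 1*120124) = -20357 + (114739 - 120124) = -20357 - 5385 = -25742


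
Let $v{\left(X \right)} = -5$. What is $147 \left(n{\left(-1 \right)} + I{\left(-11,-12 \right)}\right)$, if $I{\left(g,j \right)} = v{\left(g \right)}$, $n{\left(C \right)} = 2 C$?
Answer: $-1029$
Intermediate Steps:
$I{\left(g,j \right)} = -5$
$147 \left(n{\left(-1 \right)} + I{\left(-11,-12 \right)}\right) = 147 \left(2 \left(-1\right) - 5\right) = 147 \left(-2 - 5\right) = 147 \left(-7\right) = -1029$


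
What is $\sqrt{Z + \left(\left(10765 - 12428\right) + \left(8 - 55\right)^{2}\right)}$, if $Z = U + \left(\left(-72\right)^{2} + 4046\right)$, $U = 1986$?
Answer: $\sqrt{11762} \approx 108.45$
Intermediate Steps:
$Z = 11216$ ($Z = 1986 + \left(\left(-72\right)^{2} + 4046\right) = 1986 + \left(5184 + 4046\right) = 1986 + 9230 = 11216$)
$\sqrt{Z + \left(\left(10765 - 12428\right) + \left(8 - 55\right)^{2}\right)} = \sqrt{11216 + \left(\left(10765 - 12428\right) + \left(8 - 55\right)^{2}\right)} = \sqrt{11216 - \left(1663 - \left(-47\right)^{2}\right)} = \sqrt{11216 + \left(-1663 + 2209\right)} = \sqrt{11216 + 546} = \sqrt{11762}$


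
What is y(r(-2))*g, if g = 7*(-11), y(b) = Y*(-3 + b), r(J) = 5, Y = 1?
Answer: -154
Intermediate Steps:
y(b) = -3 + b (y(b) = 1*(-3 + b) = -3 + b)
g = -77
y(r(-2))*g = (-3 + 5)*(-77) = 2*(-77) = -154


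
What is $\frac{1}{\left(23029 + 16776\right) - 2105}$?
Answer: $\frac{1}{37700} \approx 2.6525 \cdot 10^{-5}$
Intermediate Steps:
$\frac{1}{\left(23029 + 16776\right) - 2105} = \frac{1}{39805 - 2105} = \frac{1}{37700}$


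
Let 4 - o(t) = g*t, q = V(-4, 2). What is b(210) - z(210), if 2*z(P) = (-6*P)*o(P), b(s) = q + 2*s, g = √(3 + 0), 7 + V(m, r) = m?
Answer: 2929 - 132300*√3 ≈ -2.2622e+5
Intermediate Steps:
V(m, r) = -7 + m
q = -11 (q = -7 - 4 = -11)
g = √3 ≈ 1.7320
o(t) = 4 - t*√3 (o(t) = 4 - √3*t = 4 - t*√3)
b(s) = -11 + 2*s
z(P) = -3*P*(4 - P*√3) (z(P) = ((-6*P)*(4 - P*√3))/2 = (-6*P*(4 - P*√3))/2 = -3*P*(4 - P*√3))
b(210) - z(210) = (-11 + 2*210) - 3*210*(-4 + 210*√3) = (-11 + 420) - (-2520 + 132300*√3) = 409 + (2520 - 132300*√3) = 2929 - 132300*√3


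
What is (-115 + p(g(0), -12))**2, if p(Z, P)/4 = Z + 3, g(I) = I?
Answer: 10609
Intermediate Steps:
p(Z, P) = 12 + 4*Z (p(Z, P) = 4*(Z + 3) = 4*(3 + Z) = 12 + 4*Z)
(-115 + p(g(0), -12))**2 = (-115 + (12 + 4*0))**2 = (-115 + (12 + 0))**2 = (-115 + 12)**2 = (-103)**2 = 10609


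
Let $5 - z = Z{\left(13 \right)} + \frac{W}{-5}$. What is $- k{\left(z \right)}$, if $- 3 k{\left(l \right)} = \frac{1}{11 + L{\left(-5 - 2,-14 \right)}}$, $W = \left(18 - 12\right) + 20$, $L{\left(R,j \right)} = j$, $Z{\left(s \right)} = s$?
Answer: $- \frac{1}{9} \approx -0.11111$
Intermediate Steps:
$W = 26$ ($W = 6 + 20 = 26$)
$z = - \frac{14}{5}$ ($z = 5 - \left(13 + \frac{26}{-5}\right) = 5 - \left(13 + 26 \left(- \frac{1}{5}\right)\right) = 5 - \left(13 - \frac{26}{5}\right) = 5 - \frac{39}{5} = - \frac{14}{5} \approx -2.8$)
$k{\left(l \right)} = \frac{1}{9}$ ($k{\left(l \right)} = - \frac{1}{3 \left(11 - 14\right)} = - \frac{1}{3 \left(-3\right)} = \left(- \frac{1}{3}\right) \left(- \frac{1}{3}\right) = \frac{1}{9}$)
$- k{\left(z \right)} = \left(-1\right) \frac{1}{9} = - \frac{1}{9}$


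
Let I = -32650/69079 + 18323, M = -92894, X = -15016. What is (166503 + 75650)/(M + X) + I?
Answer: 136565160780883/7454314890 ≈ 18320.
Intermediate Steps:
I = 1265701867/69079 (I = -32650*1/69079 + 18323 = -32650/69079 + 18323 = 1265701867/69079 ≈ 18323.)
(166503 + 75650)/(M + X) + I = (166503 + 75650)/(-92894 - 15016) + 1265701867/69079 = 242153/(-107910) + 1265701867/69079 = 242153*(-1/107910) + 1265701867/69079 = -242153/107910 + 1265701867/69079 = 136565160780883/7454314890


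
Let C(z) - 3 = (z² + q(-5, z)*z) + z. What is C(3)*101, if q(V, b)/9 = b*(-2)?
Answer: -14847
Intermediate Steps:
q(V, b) = -18*b (q(V, b) = 9*(b*(-2)) = 9*(-2*b) = -18*b)
C(z) = 3 + z - 17*z² (C(z) = 3 + ((z² + (-18*z)*z) + z) = 3 + ((z² - 18*z²) + z) = 3 + (-17*z² + z) = 3 + (z - 17*z²) = 3 + z - 17*z²)
C(3)*101 = (3 + 3 - 17*3²)*101 = (3 + 3 - 17*9)*101 = (3 + 3 - 153)*101 = -147*101 = -14847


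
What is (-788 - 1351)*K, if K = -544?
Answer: 1163616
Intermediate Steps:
(-788 - 1351)*K = (-788 - 1351)*(-544) = -2139*(-544) = 1163616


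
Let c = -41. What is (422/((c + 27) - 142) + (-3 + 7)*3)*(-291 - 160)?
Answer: -326975/78 ≈ -4192.0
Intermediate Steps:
(422/((c + 27) - 142) + (-3 + 7)*3)*(-291 - 160) = (422/((-41 + 27) - 142) + (-3 + 7)*3)*(-291 - 160) = (422/(-14 - 142) + 4*3)*(-451) = (422/(-156) + 12)*(-451) = (422*(-1/156) + 12)*(-451) = (-211/78 + 12)*(-451) = (725/78)*(-451) = -326975/78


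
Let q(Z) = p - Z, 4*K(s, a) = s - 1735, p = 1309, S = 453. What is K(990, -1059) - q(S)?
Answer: -4169/4 ≈ -1042.3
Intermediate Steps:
K(s, a) = -1735/4 + s/4 (K(s, a) = (s - 1735)/4 = (-1735 + s)/4 = -1735/4 + s/4)
q(Z) = 1309 - Z
K(990, -1059) - q(S) = (-1735/4 + (¼)*990) - (1309 - 1*453) = (-1735/4 + 495/2) - (1309 - 453) = -745/4 - 1*856 = -745/4 - 856 = -4169/4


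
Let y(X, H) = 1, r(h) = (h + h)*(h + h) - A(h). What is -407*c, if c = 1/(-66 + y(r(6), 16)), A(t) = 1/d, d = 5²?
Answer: 407/65 ≈ 6.2615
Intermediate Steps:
d = 25
A(t) = 1/25
r(h) = -1/25 + 4*h² (r(h) = (h + h)*(h + h) - 1*1/25 = (2*h)*(2*h) - 1/25 = 4*h² - 1/25 = -1/25 + 4*h²)
c = -1/65 (c = 1/(-66 + 1) = 1/(-65) = -1/65 ≈ -0.015385)
-407*c = -407*(-1/65) = 407/65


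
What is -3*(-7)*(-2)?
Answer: -42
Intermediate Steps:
-3*(-7)*(-2) = 21*(-2) = -42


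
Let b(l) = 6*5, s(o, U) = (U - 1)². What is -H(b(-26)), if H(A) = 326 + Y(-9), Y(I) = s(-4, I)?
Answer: -426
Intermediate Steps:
s(o, U) = (-1 + U)²
Y(I) = (-1 + I)²
b(l) = 30
H(A) = 426 (H(A) = 326 + (-1 - 9)² = 326 + (-10)² = 326 + 100 = 426)
-H(b(-26)) = -1*426 = -426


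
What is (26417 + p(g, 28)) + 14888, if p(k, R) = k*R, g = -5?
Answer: 41165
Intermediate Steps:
p(k, R) = R*k
(26417 + p(g, 28)) + 14888 = (26417 + 28*(-5)) + 14888 = (26417 - 140) + 14888 = 26277 + 14888 = 41165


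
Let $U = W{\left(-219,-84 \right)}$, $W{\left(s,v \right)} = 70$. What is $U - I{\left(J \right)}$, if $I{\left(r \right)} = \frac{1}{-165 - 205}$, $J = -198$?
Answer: $\frac{25901}{370} \approx 70.003$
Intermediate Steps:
$I{\left(r \right)} = - \frac{1}{370}$ ($I{\left(r \right)} = \frac{1}{-370} = - \frac{1}{370}$)
$U = 70$
$U - I{\left(J \right)} = 70 - - \frac{1}{370} = 70 + \frac{1}{370} = \frac{25901}{370}$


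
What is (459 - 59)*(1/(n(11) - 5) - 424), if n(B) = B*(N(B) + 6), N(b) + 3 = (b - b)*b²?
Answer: -1187100/7 ≈ -1.6959e+5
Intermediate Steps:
N(b) = -3 (N(b) = -3 + (b - b)*b² = -3 + 0*b² = -3 + 0 = -3)
n(B) = 3*B (n(B) = B*(-3 + 6) = B*3 = 3*B)
(459 - 59)*(1/(n(11) - 5) - 424) = (459 - 59)*(1/(3*11 - 5) - 424) = 400*(1/(33 - 5) - 424) = 400*(1/28 - 424) = 400*(-11871/28) = -1187100/7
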